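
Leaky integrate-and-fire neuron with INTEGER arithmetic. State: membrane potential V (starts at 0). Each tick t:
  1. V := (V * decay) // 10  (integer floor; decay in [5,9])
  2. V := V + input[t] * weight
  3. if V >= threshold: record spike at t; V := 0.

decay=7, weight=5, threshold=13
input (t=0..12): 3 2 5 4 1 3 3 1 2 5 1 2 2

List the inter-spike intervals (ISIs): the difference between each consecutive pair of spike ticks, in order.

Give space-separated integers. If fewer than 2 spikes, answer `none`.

Answer: 2 1 2 1 2 1 2

Derivation:
t=0: input=3 -> V=0 FIRE
t=1: input=2 -> V=10
t=2: input=5 -> V=0 FIRE
t=3: input=4 -> V=0 FIRE
t=4: input=1 -> V=5
t=5: input=3 -> V=0 FIRE
t=6: input=3 -> V=0 FIRE
t=7: input=1 -> V=5
t=8: input=2 -> V=0 FIRE
t=9: input=5 -> V=0 FIRE
t=10: input=1 -> V=5
t=11: input=2 -> V=0 FIRE
t=12: input=2 -> V=10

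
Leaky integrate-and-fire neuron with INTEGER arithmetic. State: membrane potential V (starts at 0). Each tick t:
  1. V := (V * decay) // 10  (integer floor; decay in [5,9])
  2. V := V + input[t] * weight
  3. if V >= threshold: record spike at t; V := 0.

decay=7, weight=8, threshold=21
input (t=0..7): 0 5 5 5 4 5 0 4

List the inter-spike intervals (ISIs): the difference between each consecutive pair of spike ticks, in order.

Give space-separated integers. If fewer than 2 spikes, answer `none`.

Answer: 1 1 1 1 2

Derivation:
t=0: input=0 -> V=0
t=1: input=5 -> V=0 FIRE
t=2: input=5 -> V=0 FIRE
t=3: input=5 -> V=0 FIRE
t=4: input=4 -> V=0 FIRE
t=5: input=5 -> V=0 FIRE
t=6: input=0 -> V=0
t=7: input=4 -> V=0 FIRE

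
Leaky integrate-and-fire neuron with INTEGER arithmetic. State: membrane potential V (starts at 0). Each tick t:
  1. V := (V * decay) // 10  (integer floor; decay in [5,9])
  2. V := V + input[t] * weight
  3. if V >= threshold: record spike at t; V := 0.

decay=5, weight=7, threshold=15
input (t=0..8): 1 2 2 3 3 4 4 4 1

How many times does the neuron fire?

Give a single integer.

Answer: 6

Derivation:
t=0: input=1 -> V=7
t=1: input=2 -> V=0 FIRE
t=2: input=2 -> V=14
t=3: input=3 -> V=0 FIRE
t=4: input=3 -> V=0 FIRE
t=5: input=4 -> V=0 FIRE
t=6: input=4 -> V=0 FIRE
t=7: input=4 -> V=0 FIRE
t=8: input=1 -> V=7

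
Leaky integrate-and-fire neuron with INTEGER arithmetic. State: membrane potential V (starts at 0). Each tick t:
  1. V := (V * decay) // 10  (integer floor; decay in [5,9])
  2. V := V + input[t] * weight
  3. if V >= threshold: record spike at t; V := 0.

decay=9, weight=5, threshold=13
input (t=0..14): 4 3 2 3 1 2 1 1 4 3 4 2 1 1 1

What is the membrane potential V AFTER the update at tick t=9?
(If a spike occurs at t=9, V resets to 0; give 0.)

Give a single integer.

Answer: 0

Derivation:
t=0: input=4 -> V=0 FIRE
t=1: input=3 -> V=0 FIRE
t=2: input=2 -> V=10
t=3: input=3 -> V=0 FIRE
t=4: input=1 -> V=5
t=5: input=2 -> V=0 FIRE
t=6: input=1 -> V=5
t=7: input=1 -> V=9
t=8: input=4 -> V=0 FIRE
t=9: input=3 -> V=0 FIRE
t=10: input=4 -> V=0 FIRE
t=11: input=2 -> V=10
t=12: input=1 -> V=0 FIRE
t=13: input=1 -> V=5
t=14: input=1 -> V=9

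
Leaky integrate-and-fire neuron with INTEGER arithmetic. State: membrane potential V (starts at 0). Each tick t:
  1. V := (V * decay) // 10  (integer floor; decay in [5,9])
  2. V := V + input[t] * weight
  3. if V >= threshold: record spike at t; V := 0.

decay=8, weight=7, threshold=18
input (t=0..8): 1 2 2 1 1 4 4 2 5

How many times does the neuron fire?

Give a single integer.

Answer: 5

Derivation:
t=0: input=1 -> V=7
t=1: input=2 -> V=0 FIRE
t=2: input=2 -> V=14
t=3: input=1 -> V=0 FIRE
t=4: input=1 -> V=7
t=5: input=4 -> V=0 FIRE
t=6: input=4 -> V=0 FIRE
t=7: input=2 -> V=14
t=8: input=5 -> V=0 FIRE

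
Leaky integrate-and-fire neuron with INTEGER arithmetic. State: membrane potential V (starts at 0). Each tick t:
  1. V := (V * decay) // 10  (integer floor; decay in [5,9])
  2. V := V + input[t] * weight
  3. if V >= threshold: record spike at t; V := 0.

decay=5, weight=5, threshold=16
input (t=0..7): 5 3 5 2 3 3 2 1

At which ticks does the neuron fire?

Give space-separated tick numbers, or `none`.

Answer: 0 2 4 6

Derivation:
t=0: input=5 -> V=0 FIRE
t=1: input=3 -> V=15
t=2: input=5 -> V=0 FIRE
t=3: input=2 -> V=10
t=4: input=3 -> V=0 FIRE
t=5: input=3 -> V=15
t=6: input=2 -> V=0 FIRE
t=7: input=1 -> V=5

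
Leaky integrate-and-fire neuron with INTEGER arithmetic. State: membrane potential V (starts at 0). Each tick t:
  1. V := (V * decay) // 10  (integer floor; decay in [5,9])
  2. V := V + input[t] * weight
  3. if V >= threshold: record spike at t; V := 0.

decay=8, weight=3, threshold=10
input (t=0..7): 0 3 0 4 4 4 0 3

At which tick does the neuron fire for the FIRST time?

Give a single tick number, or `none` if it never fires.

t=0: input=0 -> V=0
t=1: input=3 -> V=9
t=2: input=0 -> V=7
t=3: input=4 -> V=0 FIRE
t=4: input=4 -> V=0 FIRE
t=5: input=4 -> V=0 FIRE
t=6: input=0 -> V=0
t=7: input=3 -> V=9

Answer: 3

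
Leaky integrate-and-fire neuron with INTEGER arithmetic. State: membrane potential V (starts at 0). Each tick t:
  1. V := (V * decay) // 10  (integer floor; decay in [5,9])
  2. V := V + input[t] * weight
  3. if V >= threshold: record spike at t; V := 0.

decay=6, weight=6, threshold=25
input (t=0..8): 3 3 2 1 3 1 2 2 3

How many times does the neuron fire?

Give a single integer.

t=0: input=3 -> V=18
t=1: input=3 -> V=0 FIRE
t=2: input=2 -> V=12
t=3: input=1 -> V=13
t=4: input=3 -> V=0 FIRE
t=5: input=1 -> V=6
t=6: input=2 -> V=15
t=7: input=2 -> V=21
t=8: input=3 -> V=0 FIRE

Answer: 3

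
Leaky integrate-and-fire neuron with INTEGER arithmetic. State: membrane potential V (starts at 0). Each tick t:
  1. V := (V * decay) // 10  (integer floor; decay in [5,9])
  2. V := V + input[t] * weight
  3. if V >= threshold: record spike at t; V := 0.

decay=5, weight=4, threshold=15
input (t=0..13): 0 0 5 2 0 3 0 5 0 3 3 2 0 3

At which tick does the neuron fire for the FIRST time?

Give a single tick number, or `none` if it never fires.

Answer: 2

Derivation:
t=0: input=0 -> V=0
t=1: input=0 -> V=0
t=2: input=5 -> V=0 FIRE
t=3: input=2 -> V=8
t=4: input=0 -> V=4
t=5: input=3 -> V=14
t=6: input=0 -> V=7
t=7: input=5 -> V=0 FIRE
t=8: input=0 -> V=0
t=9: input=3 -> V=12
t=10: input=3 -> V=0 FIRE
t=11: input=2 -> V=8
t=12: input=0 -> V=4
t=13: input=3 -> V=14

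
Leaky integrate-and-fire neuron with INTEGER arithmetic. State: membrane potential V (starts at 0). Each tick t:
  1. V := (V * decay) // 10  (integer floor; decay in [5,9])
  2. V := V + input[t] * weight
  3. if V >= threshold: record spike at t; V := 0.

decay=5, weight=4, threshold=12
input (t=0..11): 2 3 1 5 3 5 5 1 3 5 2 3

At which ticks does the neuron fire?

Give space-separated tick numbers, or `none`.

t=0: input=2 -> V=8
t=1: input=3 -> V=0 FIRE
t=2: input=1 -> V=4
t=3: input=5 -> V=0 FIRE
t=4: input=3 -> V=0 FIRE
t=5: input=5 -> V=0 FIRE
t=6: input=5 -> V=0 FIRE
t=7: input=1 -> V=4
t=8: input=3 -> V=0 FIRE
t=9: input=5 -> V=0 FIRE
t=10: input=2 -> V=8
t=11: input=3 -> V=0 FIRE

Answer: 1 3 4 5 6 8 9 11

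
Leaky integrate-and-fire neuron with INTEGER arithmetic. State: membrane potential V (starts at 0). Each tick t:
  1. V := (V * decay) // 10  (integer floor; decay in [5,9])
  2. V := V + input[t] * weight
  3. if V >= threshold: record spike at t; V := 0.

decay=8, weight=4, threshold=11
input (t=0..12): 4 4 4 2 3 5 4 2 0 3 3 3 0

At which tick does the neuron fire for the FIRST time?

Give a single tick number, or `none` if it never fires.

t=0: input=4 -> V=0 FIRE
t=1: input=4 -> V=0 FIRE
t=2: input=4 -> V=0 FIRE
t=3: input=2 -> V=8
t=4: input=3 -> V=0 FIRE
t=5: input=5 -> V=0 FIRE
t=6: input=4 -> V=0 FIRE
t=7: input=2 -> V=8
t=8: input=0 -> V=6
t=9: input=3 -> V=0 FIRE
t=10: input=3 -> V=0 FIRE
t=11: input=3 -> V=0 FIRE
t=12: input=0 -> V=0

Answer: 0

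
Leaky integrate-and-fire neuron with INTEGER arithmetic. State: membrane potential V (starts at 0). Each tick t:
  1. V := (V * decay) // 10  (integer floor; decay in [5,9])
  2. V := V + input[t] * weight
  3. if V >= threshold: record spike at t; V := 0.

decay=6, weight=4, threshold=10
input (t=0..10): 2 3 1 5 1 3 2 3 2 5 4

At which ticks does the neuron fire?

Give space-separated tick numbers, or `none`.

t=0: input=2 -> V=8
t=1: input=3 -> V=0 FIRE
t=2: input=1 -> V=4
t=3: input=5 -> V=0 FIRE
t=4: input=1 -> V=4
t=5: input=3 -> V=0 FIRE
t=6: input=2 -> V=8
t=7: input=3 -> V=0 FIRE
t=8: input=2 -> V=8
t=9: input=5 -> V=0 FIRE
t=10: input=4 -> V=0 FIRE

Answer: 1 3 5 7 9 10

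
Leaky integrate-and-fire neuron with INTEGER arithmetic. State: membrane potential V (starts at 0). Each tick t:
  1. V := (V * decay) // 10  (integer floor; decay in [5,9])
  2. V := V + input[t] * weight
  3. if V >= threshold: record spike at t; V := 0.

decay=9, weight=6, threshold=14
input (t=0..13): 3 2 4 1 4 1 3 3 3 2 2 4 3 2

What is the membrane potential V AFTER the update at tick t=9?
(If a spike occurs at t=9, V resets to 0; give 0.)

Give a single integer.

t=0: input=3 -> V=0 FIRE
t=1: input=2 -> V=12
t=2: input=4 -> V=0 FIRE
t=3: input=1 -> V=6
t=4: input=4 -> V=0 FIRE
t=5: input=1 -> V=6
t=6: input=3 -> V=0 FIRE
t=7: input=3 -> V=0 FIRE
t=8: input=3 -> V=0 FIRE
t=9: input=2 -> V=12
t=10: input=2 -> V=0 FIRE
t=11: input=4 -> V=0 FIRE
t=12: input=3 -> V=0 FIRE
t=13: input=2 -> V=12

Answer: 12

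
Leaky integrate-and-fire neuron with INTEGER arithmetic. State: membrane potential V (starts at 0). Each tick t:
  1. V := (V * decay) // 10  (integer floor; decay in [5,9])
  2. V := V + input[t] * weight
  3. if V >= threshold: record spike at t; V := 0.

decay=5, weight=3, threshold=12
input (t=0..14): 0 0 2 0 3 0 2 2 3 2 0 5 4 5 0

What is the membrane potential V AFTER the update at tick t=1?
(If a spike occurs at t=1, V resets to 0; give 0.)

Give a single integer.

t=0: input=0 -> V=0
t=1: input=0 -> V=0
t=2: input=2 -> V=6
t=3: input=0 -> V=3
t=4: input=3 -> V=10
t=5: input=0 -> V=5
t=6: input=2 -> V=8
t=7: input=2 -> V=10
t=8: input=3 -> V=0 FIRE
t=9: input=2 -> V=6
t=10: input=0 -> V=3
t=11: input=5 -> V=0 FIRE
t=12: input=4 -> V=0 FIRE
t=13: input=5 -> V=0 FIRE
t=14: input=0 -> V=0

Answer: 0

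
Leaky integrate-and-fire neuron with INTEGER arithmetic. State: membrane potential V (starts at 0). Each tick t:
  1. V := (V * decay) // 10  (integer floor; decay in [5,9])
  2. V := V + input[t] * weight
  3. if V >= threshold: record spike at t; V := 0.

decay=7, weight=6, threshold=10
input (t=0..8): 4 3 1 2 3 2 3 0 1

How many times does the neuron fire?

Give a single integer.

t=0: input=4 -> V=0 FIRE
t=1: input=3 -> V=0 FIRE
t=2: input=1 -> V=6
t=3: input=2 -> V=0 FIRE
t=4: input=3 -> V=0 FIRE
t=5: input=2 -> V=0 FIRE
t=6: input=3 -> V=0 FIRE
t=7: input=0 -> V=0
t=8: input=1 -> V=6

Answer: 6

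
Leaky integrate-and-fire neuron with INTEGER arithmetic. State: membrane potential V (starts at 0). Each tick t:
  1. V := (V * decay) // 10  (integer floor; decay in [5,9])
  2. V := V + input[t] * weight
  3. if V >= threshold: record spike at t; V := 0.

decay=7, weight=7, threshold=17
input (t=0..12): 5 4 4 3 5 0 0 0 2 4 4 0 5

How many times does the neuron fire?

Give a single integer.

t=0: input=5 -> V=0 FIRE
t=1: input=4 -> V=0 FIRE
t=2: input=4 -> V=0 FIRE
t=3: input=3 -> V=0 FIRE
t=4: input=5 -> V=0 FIRE
t=5: input=0 -> V=0
t=6: input=0 -> V=0
t=7: input=0 -> V=0
t=8: input=2 -> V=14
t=9: input=4 -> V=0 FIRE
t=10: input=4 -> V=0 FIRE
t=11: input=0 -> V=0
t=12: input=5 -> V=0 FIRE

Answer: 8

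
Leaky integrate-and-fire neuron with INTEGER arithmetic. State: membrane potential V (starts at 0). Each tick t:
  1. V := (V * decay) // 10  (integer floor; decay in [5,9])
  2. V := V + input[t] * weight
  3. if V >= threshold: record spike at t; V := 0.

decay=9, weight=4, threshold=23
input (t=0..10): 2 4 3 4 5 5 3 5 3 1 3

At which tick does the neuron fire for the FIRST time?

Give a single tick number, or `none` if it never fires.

t=0: input=2 -> V=8
t=1: input=4 -> V=0 FIRE
t=2: input=3 -> V=12
t=3: input=4 -> V=0 FIRE
t=4: input=5 -> V=20
t=5: input=5 -> V=0 FIRE
t=6: input=3 -> V=12
t=7: input=5 -> V=0 FIRE
t=8: input=3 -> V=12
t=9: input=1 -> V=14
t=10: input=3 -> V=0 FIRE

Answer: 1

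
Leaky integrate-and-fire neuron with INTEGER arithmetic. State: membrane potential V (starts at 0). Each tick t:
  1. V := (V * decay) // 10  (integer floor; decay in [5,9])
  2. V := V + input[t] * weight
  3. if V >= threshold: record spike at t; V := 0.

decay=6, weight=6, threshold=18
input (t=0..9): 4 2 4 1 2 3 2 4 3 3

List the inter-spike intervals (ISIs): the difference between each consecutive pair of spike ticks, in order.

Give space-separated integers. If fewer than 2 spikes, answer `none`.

Answer: 2 3 2 1 1

Derivation:
t=0: input=4 -> V=0 FIRE
t=1: input=2 -> V=12
t=2: input=4 -> V=0 FIRE
t=3: input=1 -> V=6
t=4: input=2 -> V=15
t=5: input=3 -> V=0 FIRE
t=6: input=2 -> V=12
t=7: input=4 -> V=0 FIRE
t=8: input=3 -> V=0 FIRE
t=9: input=3 -> V=0 FIRE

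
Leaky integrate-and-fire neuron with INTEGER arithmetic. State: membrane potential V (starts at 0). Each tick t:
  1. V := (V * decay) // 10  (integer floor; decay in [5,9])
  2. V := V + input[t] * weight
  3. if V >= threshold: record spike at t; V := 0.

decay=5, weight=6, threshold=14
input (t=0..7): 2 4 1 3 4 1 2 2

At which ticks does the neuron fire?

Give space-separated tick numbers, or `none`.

t=0: input=2 -> V=12
t=1: input=4 -> V=0 FIRE
t=2: input=1 -> V=6
t=3: input=3 -> V=0 FIRE
t=4: input=4 -> V=0 FIRE
t=5: input=1 -> V=6
t=6: input=2 -> V=0 FIRE
t=7: input=2 -> V=12

Answer: 1 3 4 6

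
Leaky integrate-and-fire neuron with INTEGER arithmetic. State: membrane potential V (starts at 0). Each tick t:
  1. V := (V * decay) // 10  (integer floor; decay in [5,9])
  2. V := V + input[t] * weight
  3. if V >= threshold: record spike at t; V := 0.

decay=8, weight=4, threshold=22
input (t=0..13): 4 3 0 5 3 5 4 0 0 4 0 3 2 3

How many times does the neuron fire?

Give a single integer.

Answer: 4

Derivation:
t=0: input=4 -> V=16
t=1: input=3 -> V=0 FIRE
t=2: input=0 -> V=0
t=3: input=5 -> V=20
t=4: input=3 -> V=0 FIRE
t=5: input=5 -> V=20
t=6: input=4 -> V=0 FIRE
t=7: input=0 -> V=0
t=8: input=0 -> V=0
t=9: input=4 -> V=16
t=10: input=0 -> V=12
t=11: input=3 -> V=21
t=12: input=2 -> V=0 FIRE
t=13: input=3 -> V=12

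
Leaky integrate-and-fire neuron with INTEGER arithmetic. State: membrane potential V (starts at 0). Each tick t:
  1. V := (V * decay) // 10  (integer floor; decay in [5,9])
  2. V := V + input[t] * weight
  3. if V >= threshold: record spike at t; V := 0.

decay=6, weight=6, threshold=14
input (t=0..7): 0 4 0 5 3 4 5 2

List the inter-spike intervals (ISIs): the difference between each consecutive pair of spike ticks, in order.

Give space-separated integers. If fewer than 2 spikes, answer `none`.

Answer: 2 1 1 1

Derivation:
t=0: input=0 -> V=0
t=1: input=4 -> V=0 FIRE
t=2: input=0 -> V=0
t=3: input=5 -> V=0 FIRE
t=4: input=3 -> V=0 FIRE
t=5: input=4 -> V=0 FIRE
t=6: input=5 -> V=0 FIRE
t=7: input=2 -> V=12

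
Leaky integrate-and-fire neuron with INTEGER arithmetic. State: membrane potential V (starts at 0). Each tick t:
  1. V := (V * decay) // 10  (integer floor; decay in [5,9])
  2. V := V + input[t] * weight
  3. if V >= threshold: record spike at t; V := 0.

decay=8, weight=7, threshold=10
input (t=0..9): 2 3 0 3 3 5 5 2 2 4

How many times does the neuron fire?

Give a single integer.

Answer: 9

Derivation:
t=0: input=2 -> V=0 FIRE
t=1: input=3 -> V=0 FIRE
t=2: input=0 -> V=0
t=3: input=3 -> V=0 FIRE
t=4: input=3 -> V=0 FIRE
t=5: input=5 -> V=0 FIRE
t=6: input=5 -> V=0 FIRE
t=7: input=2 -> V=0 FIRE
t=8: input=2 -> V=0 FIRE
t=9: input=4 -> V=0 FIRE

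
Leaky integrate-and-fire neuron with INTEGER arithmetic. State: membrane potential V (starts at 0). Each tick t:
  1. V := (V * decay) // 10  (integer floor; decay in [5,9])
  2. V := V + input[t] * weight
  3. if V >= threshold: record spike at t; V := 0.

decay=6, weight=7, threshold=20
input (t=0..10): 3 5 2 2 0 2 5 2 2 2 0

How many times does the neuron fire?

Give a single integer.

t=0: input=3 -> V=0 FIRE
t=1: input=5 -> V=0 FIRE
t=2: input=2 -> V=14
t=3: input=2 -> V=0 FIRE
t=4: input=0 -> V=0
t=5: input=2 -> V=14
t=6: input=5 -> V=0 FIRE
t=7: input=2 -> V=14
t=8: input=2 -> V=0 FIRE
t=9: input=2 -> V=14
t=10: input=0 -> V=8

Answer: 5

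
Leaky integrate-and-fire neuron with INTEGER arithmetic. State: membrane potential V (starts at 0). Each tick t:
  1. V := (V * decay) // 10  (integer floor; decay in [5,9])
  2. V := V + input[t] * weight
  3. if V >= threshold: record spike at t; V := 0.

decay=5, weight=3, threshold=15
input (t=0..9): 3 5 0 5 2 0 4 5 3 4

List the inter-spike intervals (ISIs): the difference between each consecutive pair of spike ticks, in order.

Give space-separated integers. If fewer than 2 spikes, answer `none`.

t=0: input=3 -> V=9
t=1: input=5 -> V=0 FIRE
t=2: input=0 -> V=0
t=3: input=5 -> V=0 FIRE
t=4: input=2 -> V=6
t=5: input=0 -> V=3
t=6: input=4 -> V=13
t=7: input=5 -> V=0 FIRE
t=8: input=3 -> V=9
t=9: input=4 -> V=0 FIRE

Answer: 2 4 2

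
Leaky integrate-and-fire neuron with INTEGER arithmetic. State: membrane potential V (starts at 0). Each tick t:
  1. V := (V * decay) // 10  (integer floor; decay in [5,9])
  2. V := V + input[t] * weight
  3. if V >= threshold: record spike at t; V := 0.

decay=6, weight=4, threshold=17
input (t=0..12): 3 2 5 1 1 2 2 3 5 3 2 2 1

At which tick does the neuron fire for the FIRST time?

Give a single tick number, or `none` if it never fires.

t=0: input=3 -> V=12
t=1: input=2 -> V=15
t=2: input=5 -> V=0 FIRE
t=3: input=1 -> V=4
t=4: input=1 -> V=6
t=5: input=2 -> V=11
t=6: input=2 -> V=14
t=7: input=3 -> V=0 FIRE
t=8: input=5 -> V=0 FIRE
t=9: input=3 -> V=12
t=10: input=2 -> V=15
t=11: input=2 -> V=0 FIRE
t=12: input=1 -> V=4

Answer: 2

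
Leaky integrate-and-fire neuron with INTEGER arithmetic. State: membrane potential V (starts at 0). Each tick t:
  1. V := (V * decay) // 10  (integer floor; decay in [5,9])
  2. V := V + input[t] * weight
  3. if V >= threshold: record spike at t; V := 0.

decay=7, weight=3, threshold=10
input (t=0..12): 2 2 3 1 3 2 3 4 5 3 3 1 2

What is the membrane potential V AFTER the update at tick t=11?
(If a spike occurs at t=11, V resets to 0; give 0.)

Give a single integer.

Answer: 3

Derivation:
t=0: input=2 -> V=6
t=1: input=2 -> V=0 FIRE
t=2: input=3 -> V=9
t=3: input=1 -> V=9
t=4: input=3 -> V=0 FIRE
t=5: input=2 -> V=6
t=6: input=3 -> V=0 FIRE
t=7: input=4 -> V=0 FIRE
t=8: input=5 -> V=0 FIRE
t=9: input=3 -> V=9
t=10: input=3 -> V=0 FIRE
t=11: input=1 -> V=3
t=12: input=2 -> V=8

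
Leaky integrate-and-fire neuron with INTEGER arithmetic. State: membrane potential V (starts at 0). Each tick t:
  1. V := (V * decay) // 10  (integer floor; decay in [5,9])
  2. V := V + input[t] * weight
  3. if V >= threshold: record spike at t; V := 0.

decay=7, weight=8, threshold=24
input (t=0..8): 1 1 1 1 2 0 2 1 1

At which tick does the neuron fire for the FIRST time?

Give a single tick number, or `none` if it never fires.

t=0: input=1 -> V=8
t=1: input=1 -> V=13
t=2: input=1 -> V=17
t=3: input=1 -> V=19
t=4: input=2 -> V=0 FIRE
t=5: input=0 -> V=0
t=6: input=2 -> V=16
t=7: input=1 -> V=19
t=8: input=1 -> V=21

Answer: 4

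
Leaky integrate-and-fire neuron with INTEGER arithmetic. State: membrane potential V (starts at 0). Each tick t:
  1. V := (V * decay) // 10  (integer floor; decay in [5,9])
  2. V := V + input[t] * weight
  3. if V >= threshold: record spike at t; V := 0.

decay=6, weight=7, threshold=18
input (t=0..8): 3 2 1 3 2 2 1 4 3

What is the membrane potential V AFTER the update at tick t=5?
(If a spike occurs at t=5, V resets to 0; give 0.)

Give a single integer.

t=0: input=3 -> V=0 FIRE
t=1: input=2 -> V=14
t=2: input=1 -> V=15
t=3: input=3 -> V=0 FIRE
t=4: input=2 -> V=14
t=5: input=2 -> V=0 FIRE
t=6: input=1 -> V=7
t=7: input=4 -> V=0 FIRE
t=8: input=3 -> V=0 FIRE

Answer: 0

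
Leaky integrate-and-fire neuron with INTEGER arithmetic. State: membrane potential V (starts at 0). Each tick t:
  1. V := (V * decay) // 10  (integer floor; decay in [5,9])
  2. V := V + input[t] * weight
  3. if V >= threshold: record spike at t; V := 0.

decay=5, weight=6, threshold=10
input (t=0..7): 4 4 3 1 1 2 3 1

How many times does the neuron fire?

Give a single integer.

Answer: 5

Derivation:
t=0: input=4 -> V=0 FIRE
t=1: input=4 -> V=0 FIRE
t=2: input=3 -> V=0 FIRE
t=3: input=1 -> V=6
t=4: input=1 -> V=9
t=5: input=2 -> V=0 FIRE
t=6: input=3 -> V=0 FIRE
t=7: input=1 -> V=6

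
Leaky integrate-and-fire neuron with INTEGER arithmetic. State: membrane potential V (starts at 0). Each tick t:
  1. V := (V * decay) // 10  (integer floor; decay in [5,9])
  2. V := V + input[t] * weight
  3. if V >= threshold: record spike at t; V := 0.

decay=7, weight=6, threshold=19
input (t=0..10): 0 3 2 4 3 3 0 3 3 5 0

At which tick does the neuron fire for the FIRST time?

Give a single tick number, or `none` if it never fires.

Answer: 2

Derivation:
t=0: input=0 -> V=0
t=1: input=3 -> V=18
t=2: input=2 -> V=0 FIRE
t=3: input=4 -> V=0 FIRE
t=4: input=3 -> V=18
t=5: input=3 -> V=0 FIRE
t=6: input=0 -> V=0
t=7: input=3 -> V=18
t=8: input=3 -> V=0 FIRE
t=9: input=5 -> V=0 FIRE
t=10: input=0 -> V=0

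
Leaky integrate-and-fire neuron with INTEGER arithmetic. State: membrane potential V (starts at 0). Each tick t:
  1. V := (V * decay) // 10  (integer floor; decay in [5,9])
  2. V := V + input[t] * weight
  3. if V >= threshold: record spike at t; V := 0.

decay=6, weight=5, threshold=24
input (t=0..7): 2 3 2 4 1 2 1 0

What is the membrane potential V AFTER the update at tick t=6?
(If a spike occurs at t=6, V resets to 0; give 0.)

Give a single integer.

t=0: input=2 -> V=10
t=1: input=3 -> V=21
t=2: input=2 -> V=22
t=3: input=4 -> V=0 FIRE
t=4: input=1 -> V=5
t=5: input=2 -> V=13
t=6: input=1 -> V=12
t=7: input=0 -> V=7

Answer: 12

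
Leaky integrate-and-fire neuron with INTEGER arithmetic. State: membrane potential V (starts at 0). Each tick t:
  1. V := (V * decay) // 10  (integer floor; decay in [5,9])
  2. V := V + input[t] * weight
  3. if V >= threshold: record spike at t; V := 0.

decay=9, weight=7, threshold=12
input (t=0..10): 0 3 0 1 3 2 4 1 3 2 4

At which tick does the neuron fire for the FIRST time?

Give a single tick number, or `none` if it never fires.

t=0: input=0 -> V=0
t=1: input=3 -> V=0 FIRE
t=2: input=0 -> V=0
t=3: input=1 -> V=7
t=4: input=3 -> V=0 FIRE
t=5: input=2 -> V=0 FIRE
t=6: input=4 -> V=0 FIRE
t=7: input=1 -> V=7
t=8: input=3 -> V=0 FIRE
t=9: input=2 -> V=0 FIRE
t=10: input=4 -> V=0 FIRE

Answer: 1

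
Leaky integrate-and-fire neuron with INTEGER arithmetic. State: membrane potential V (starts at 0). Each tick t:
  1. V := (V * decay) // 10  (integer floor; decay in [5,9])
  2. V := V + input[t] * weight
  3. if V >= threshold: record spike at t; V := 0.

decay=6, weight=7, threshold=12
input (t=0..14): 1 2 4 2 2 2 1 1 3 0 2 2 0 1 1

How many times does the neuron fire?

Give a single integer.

Answer: 8

Derivation:
t=0: input=1 -> V=7
t=1: input=2 -> V=0 FIRE
t=2: input=4 -> V=0 FIRE
t=3: input=2 -> V=0 FIRE
t=4: input=2 -> V=0 FIRE
t=5: input=2 -> V=0 FIRE
t=6: input=1 -> V=7
t=7: input=1 -> V=11
t=8: input=3 -> V=0 FIRE
t=9: input=0 -> V=0
t=10: input=2 -> V=0 FIRE
t=11: input=2 -> V=0 FIRE
t=12: input=0 -> V=0
t=13: input=1 -> V=7
t=14: input=1 -> V=11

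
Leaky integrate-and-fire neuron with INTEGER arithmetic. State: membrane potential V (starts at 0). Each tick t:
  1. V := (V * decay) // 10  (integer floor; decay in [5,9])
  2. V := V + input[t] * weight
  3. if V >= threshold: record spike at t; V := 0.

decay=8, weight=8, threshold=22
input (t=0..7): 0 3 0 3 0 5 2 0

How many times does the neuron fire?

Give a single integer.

Answer: 3

Derivation:
t=0: input=0 -> V=0
t=1: input=3 -> V=0 FIRE
t=2: input=0 -> V=0
t=3: input=3 -> V=0 FIRE
t=4: input=0 -> V=0
t=5: input=5 -> V=0 FIRE
t=6: input=2 -> V=16
t=7: input=0 -> V=12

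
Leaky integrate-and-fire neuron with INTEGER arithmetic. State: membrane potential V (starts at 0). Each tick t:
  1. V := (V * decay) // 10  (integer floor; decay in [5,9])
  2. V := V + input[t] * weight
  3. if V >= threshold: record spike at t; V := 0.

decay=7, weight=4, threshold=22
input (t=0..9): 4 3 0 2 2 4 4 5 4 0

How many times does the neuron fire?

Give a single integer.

Answer: 3

Derivation:
t=0: input=4 -> V=16
t=1: input=3 -> V=0 FIRE
t=2: input=0 -> V=0
t=3: input=2 -> V=8
t=4: input=2 -> V=13
t=5: input=4 -> V=0 FIRE
t=6: input=4 -> V=16
t=7: input=5 -> V=0 FIRE
t=8: input=4 -> V=16
t=9: input=0 -> V=11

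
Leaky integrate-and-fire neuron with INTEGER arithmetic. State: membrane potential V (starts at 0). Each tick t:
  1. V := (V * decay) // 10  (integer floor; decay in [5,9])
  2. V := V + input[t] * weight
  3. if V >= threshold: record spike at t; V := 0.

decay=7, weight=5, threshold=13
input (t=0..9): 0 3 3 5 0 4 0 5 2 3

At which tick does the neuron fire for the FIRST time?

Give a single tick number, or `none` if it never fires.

t=0: input=0 -> V=0
t=1: input=3 -> V=0 FIRE
t=2: input=3 -> V=0 FIRE
t=3: input=5 -> V=0 FIRE
t=4: input=0 -> V=0
t=5: input=4 -> V=0 FIRE
t=6: input=0 -> V=0
t=7: input=5 -> V=0 FIRE
t=8: input=2 -> V=10
t=9: input=3 -> V=0 FIRE

Answer: 1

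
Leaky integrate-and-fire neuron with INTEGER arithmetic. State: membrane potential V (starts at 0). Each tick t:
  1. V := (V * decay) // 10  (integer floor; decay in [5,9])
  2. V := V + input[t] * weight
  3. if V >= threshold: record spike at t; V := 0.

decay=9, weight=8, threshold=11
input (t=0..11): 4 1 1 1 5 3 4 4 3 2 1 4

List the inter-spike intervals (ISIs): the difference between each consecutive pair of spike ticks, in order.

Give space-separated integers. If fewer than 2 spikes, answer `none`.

t=0: input=4 -> V=0 FIRE
t=1: input=1 -> V=8
t=2: input=1 -> V=0 FIRE
t=3: input=1 -> V=8
t=4: input=5 -> V=0 FIRE
t=5: input=3 -> V=0 FIRE
t=6: input=4 -> V=0 FIRE
t=7: input=4 -> V=0 FIRE
t=8: input=3 -> V=0 FIRE
t=9: input=2 -> V=0 FIRE
t=10: input=1 -> V=8
t=11: input=4 -> V=0 FIRE

Answer: 2 2 1 1 1 1 1 2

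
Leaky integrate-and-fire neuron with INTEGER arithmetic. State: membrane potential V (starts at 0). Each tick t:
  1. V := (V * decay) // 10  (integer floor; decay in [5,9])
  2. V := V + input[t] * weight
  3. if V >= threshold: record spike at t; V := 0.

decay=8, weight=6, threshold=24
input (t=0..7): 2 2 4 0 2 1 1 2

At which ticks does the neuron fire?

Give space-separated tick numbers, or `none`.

t=0: input=2 -> V=12
t=1: input=2 -> V=21
t=2: input=4 -> V=0 FIRE
t=3: input=0 -> V=0
t=4: input=2 -> V=12
t=5: input=1 -> V=15
t=6: input=1 -> V=18
t=7: input=2 -> V=0 FIRE

Answer: 2 7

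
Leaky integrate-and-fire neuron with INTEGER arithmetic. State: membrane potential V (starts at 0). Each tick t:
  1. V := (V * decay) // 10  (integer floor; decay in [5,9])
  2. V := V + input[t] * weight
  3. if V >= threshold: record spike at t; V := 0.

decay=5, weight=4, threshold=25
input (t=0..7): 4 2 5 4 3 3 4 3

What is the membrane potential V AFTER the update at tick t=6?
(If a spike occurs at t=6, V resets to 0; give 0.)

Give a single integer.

t=0: input=4 -> V=16
t=1: input=2 -> V=16
t=2: input=5 -> V=0 FIRE
t=3: input=4 -> V=16
t=4: input=3 -> V=20
t=5: input=3 -> V=22
t=6: input=4 -> V=0 FIRE
t=7: input=3 -> V=12

Answer: 0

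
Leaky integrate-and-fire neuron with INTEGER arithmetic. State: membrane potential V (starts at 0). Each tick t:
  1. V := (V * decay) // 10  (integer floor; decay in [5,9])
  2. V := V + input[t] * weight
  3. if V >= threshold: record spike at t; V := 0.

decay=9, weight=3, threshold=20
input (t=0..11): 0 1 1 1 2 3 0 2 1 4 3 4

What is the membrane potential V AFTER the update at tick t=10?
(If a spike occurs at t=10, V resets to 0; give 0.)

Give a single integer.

t=0: input=0 -> V=0
t=1: input=1 -> V=3
t=2: input=1 -> V=5
t=3: input=1 -> V=7
t=4: input=2 -> V=12
t=5: input=3 -> V=19
t=6: input=0 -> V=17
t=7: input=2 -> V=0 FIRE
t=8: input=1 -> V=3
t=9: input=4 -> V=14
t=10: input=3 -> V=0 FIRE
t=11: input=4 -> V=12

Answer: 0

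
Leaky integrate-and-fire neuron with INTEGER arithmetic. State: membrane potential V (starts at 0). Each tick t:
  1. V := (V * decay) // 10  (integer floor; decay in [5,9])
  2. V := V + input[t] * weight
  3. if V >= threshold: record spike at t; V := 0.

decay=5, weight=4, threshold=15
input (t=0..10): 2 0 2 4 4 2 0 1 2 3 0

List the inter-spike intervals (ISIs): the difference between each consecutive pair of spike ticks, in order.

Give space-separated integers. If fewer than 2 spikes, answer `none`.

Answer: 1 5

Derivation:
t=0: input=2 -> V=8
t=1: input=0 -> V=4
t=2: input=2 -> V=10
t=3: input=4 -> V=0 FIRE
t=4: input=4 -> V=0 FIRE
t=5: input=2 -> V=8
t=6: input=0 -> V=4
t=7: input=1 -> V=6
t=8: input=2 -> V=11
t=9: input=3 -> V=0 FIRE
t=10: input=0 -> V=0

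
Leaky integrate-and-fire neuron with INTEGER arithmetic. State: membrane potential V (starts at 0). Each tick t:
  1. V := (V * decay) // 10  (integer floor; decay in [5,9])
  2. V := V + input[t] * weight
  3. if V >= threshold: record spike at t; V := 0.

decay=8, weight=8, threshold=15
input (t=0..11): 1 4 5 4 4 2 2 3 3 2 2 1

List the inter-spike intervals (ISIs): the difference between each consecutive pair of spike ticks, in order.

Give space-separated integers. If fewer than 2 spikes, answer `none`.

Answer: 1 1 1 1 1 1 1 1 1

Derivation:
t=0: input=1 -> V=8
t=1: input=4 -> V=0 FIRE
t=2: input=5 -> V=0 FIRE
t=3: input=4 -> V=0 FIRE
t=4: input=4 -> V=0 FIRE
t=5: input=2 -> V=0 FIRE
t=6: input=2 -> V=0 FIRE
t=7: input=3 -> V=0 FIRE
t=8: input=3 -> V=0 FIRE
t=9: input=2 -> V=0 FIRE
t=10: input=2 -> V=0 FIRE
t=11: input=1 -> V=8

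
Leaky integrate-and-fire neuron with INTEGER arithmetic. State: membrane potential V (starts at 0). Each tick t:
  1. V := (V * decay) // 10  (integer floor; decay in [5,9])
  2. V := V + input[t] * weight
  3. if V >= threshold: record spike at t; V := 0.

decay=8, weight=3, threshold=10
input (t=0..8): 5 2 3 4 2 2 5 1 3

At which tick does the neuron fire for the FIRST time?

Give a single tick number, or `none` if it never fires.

Answer: 0

Derivation:
t=0: input=5 -> V=0 FIRE
t=1: input=2 -> V=6
t=2: input=3 -> V=0 FIRE
t=3: input=4 -> V=0 FIRE
t=4: input=2 -> V=6
t=5: input=2 -> V=0 FIRE
t=6: input=5 -> V=0 FIRE
t=7: input=1 -> V=3
t=8: input=3 -> V=0 FIRE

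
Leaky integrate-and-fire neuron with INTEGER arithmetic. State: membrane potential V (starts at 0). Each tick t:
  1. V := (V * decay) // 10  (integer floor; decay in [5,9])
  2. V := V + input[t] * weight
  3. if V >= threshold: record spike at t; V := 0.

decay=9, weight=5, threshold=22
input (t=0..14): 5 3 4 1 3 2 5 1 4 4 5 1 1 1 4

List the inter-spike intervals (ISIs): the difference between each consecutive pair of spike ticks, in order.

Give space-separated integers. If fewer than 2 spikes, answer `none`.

t=0: input=5 -> V=0 FIRE
t=1: input=3 -> V=15
t=2: input=4 -> V=0 FIRE
t=3: input=1 -> V=5
t=4: input=3 -> V=19
t=5: input=2 -> V=0 FIRE
t=6: input=5 -> V=0 FIRE
t=7: input=1 -> V=5
t=8: input=4 -> V=0 FIRE
t=9: input=4 -> V=20
t=10: input=5 -> V=0 FIRE
t=11: input=1 -> V=5
t=12: input=1 -> V=9
t=13: input=1 -> V=13
t=14: input=4 -> V=0 FIRE

Answer: 2 3 1 2 2 4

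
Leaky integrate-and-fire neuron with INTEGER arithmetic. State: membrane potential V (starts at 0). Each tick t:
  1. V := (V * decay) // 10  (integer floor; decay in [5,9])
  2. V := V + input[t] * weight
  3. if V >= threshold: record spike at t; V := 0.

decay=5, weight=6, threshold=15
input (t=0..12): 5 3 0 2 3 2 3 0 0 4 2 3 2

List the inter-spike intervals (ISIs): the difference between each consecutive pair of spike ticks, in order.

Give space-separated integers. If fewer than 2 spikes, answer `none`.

Answer: 1 3 2 3 2

Derivation:
t=0: input=5 -> V=0 FIRE
t=1: input=3 -> V=0 FIRE
t=2: input=0 -> V=0
t=3: input=2 -> V=12
t=4: input=3 -> V=0 FIRE
t=5: input=2 -> V=12
t=6: input=3 -> V=0 FIRE
t=7: input=0 -> V=0
t=8: input=0 -> V=0
t=9: input=4 -> V=0 FIRE
t=10: input=2 -> V=12
t=11: input=3 -> V=0 FIRE
t=12: input=2 -> V=12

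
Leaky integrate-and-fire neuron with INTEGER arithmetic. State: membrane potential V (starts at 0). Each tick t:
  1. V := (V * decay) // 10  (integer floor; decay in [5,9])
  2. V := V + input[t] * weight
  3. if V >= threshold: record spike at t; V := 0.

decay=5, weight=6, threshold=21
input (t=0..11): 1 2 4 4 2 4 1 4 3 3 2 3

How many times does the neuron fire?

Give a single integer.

Answer: 6

Derivation:
t=0: input=1 -> V=6
t=1: input=2 -> V=15
t=2: input=4 -> V=0 FIRE
t=3: input=4 -> V=0 FIRE
t=4: input=2 -> V=12
t=5: input=4 -> V=0 FIRE
t=6: input=1 -> V=6
t=7: input=4 -> V=0 FIRE
t=8: input=3 -> V=18
t=9: input=3 -> V=0 FIRE
t=10: input=2 -> V=12
t=11: input=3 -> V=0 FIRE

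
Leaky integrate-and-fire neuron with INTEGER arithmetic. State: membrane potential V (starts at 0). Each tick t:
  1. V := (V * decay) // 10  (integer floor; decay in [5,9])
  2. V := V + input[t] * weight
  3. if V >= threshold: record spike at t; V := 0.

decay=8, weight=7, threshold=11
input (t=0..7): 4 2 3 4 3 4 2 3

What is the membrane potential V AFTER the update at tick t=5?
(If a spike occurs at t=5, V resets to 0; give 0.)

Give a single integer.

t=0: input=4 -> V=0 FIRE
t=1: input=2 -> V=0 FIRE
t=2: input=3 -> V=0 FIRE
t=3: input=4 -> V=0 FIRE
t=4: input=3 -> V=0 FIRE
t=5: input=4 -> V=0 FIRE
t=6: input=2 -> V=0 FIRE
t=7: input=3 -> V=0 FIRE

Answer: 0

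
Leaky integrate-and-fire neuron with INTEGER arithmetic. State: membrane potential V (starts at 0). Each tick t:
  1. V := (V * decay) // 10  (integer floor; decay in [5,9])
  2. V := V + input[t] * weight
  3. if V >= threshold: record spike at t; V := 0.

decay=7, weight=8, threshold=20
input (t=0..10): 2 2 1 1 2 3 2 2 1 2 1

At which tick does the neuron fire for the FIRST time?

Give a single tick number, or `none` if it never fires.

t=0: input=2 -> V=16
t=1: input=2 -> V=0 FIRE
t=2: input=1 -> V=8
t=3: input=1 -> V=13
t=4: input=2 -> V=0 FIRE
t=5: input=3 -> V=0 FIRE
t=6: input=2 -> V=16
t=7: input=2 -> V=0 FIRE
t=8: input=1 -> V=8
t=9: input=2 -> V=0 FIRE
t=10: input=1 -> V=8

Answer: 1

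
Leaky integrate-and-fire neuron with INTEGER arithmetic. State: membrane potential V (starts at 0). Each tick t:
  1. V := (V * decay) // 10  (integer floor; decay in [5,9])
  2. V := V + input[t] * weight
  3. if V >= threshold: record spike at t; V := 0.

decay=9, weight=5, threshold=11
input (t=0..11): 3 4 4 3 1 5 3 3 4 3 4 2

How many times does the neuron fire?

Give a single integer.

Answer: 10

Derivation:
t=0: input=3 -> V=0 FIRE
t=1: input=4 -> V=0 FIRE
t=2: input=4 -> V=0 FIRE
t=3: input=3 -> V=0 FIRE
t=4: input=1 -> V=5
t=5: input=5 -> V=0 FIRE
t=6: input=3 -> V=0 FIRE
t=7: input=3 -> V=0 FIRE
t=8: input=4 -> V=0 FIRE
t=9: input=3 -> V=0 FIRE
t=10: input=4 -> V=0 FIRE
t=11: input=2 -> V=10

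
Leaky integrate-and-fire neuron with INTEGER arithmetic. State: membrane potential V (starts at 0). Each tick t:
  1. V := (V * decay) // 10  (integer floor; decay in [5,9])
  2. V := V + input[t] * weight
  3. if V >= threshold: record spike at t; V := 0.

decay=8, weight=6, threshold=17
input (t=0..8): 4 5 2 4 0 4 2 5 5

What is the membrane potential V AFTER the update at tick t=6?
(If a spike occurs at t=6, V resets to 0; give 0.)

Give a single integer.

Answer: 12

Derivation:
t=0: input=4 -> V=0 FIRE
t=1: input=5 -> V=0 FIRE
t=2: input=2 -> V=12
t=3: input=4 -> V=0 FIRE
t=4: input=0 -> V=0
t=5: input=4 -> V=0 FIRE
t=6: input=2 -> V=12
t=7: input=5 -> V=0 FIRE
t=8: input=5 -> V=0 FIRE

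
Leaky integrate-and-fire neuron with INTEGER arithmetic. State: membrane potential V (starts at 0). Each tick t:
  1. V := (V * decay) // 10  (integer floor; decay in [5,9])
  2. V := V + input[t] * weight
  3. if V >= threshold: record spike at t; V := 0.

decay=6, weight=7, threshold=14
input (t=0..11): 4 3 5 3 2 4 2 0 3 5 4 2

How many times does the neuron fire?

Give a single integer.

Answer: 11

Derivation:
t=0: input=4 -> V=0 FIRE
t=1: input=3 -> V=0 FIRE
t=2: input=5 -> V=0 FIRE
t=3: input=3 -> V=0 FIRE
t=4: input=2 -> V=0 FIRE
t=5: input=4 -> V=0 FIRE
t=6: input=2 -> V=0 FIRE
t=7: input=0 -> V=0
t=8: input=3 -> V=0 FIRE
t=9: input=5 -> V=0 FIRE
t=10: input=4 -> V=0 FIRE
t=11: input=2 -> V=0 FIRE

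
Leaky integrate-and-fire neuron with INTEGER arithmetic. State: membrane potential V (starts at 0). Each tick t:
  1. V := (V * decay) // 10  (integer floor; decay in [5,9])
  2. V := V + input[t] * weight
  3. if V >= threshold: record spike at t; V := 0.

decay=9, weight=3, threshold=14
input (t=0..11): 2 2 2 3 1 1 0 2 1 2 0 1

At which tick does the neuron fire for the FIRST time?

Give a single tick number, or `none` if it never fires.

t=0: input=2 -> V=6
t=1: input=2 -> V=11
t=2: input=2 -> V=0 FIRE
t=3: input=3 -> V=9
t=4: input=1 -> V=11
t=5: input=1 -> V=12
t=6: input=0 -> V=10
t=7: input=2 -> V=0 FIRE
t=8: input=1 -> V=3
t=9: input=2 -> V=8
t=10: input=0 -> V=7
t=11: input=1 -> V=9

Answer: 2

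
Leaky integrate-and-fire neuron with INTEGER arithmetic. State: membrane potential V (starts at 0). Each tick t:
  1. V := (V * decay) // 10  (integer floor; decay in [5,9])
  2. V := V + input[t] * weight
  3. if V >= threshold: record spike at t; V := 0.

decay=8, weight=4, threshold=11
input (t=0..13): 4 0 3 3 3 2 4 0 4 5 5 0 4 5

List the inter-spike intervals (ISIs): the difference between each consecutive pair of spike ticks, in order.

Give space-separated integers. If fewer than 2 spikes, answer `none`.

Answer: 2 1 1 2 2 1 1 2 1

Derivation:
t=0: input=4 -> V=0 FIRE
t=1: input=0 -> V=0
t=2: input=3 -> V=0 FIRE
t=3: input=3 -> V=0 FIRE
t=4: input=3 -> V=0 FIRE
t=5: input=2 -> V=8
t=6: input=4 -> V=0 FIRE
t=7: input=0 -> V=0
t=8: input=4 -> V=0 FIRE
t=9: input=5 -> V=0 FIRE
t=10: input=5 -> V=0 FIRE
t=11: input=0 -> V=0
t=12: input=4 -> V=0 FIRE
t=13: input=5 -> V=0 FIRE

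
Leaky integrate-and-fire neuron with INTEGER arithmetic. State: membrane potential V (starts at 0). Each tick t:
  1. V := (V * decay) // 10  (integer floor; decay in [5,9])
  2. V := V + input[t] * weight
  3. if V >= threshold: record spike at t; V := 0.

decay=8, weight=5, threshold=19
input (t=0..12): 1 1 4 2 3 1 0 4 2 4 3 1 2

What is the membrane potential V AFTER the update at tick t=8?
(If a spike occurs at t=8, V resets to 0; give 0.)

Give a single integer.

Answer: 10

Derivation:
t=0: input=1 -> V=5
t=1: input=1 -> V=9
t=2: input=4 -> V=0 FIRE
t=3: input=2 -> V=10
t=4: input=3 -> V=0 FIRE
t=5: input=1 -> V=5
t=6: input=0 -> V=4
t=7: input=4 -> V=0 FIRE
t=8: input=2 -> V=10
t=9: input=4 -> V=0 FIRE
t=10: input=3 -> V=15
t=11: input=1 -> V=17
t=12: input=2 -> V=0 FIRE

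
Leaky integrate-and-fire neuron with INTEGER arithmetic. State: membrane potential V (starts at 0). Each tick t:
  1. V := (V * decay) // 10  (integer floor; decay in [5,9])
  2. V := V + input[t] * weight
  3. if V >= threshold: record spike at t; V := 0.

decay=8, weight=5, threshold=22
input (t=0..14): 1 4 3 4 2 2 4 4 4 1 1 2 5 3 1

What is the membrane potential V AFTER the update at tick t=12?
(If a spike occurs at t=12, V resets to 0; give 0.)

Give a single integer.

Answer: 0

Derivation:
t=0: input=1 -> V=5
t=1: input=4 -> V=0 FIRE
t=2: input=3 -> V=15
t=3: input=4 -> V=0 FIRE
t=4: input=2 -> V=10
t=5: input=2 -> V=18
t=6: input=4 -> V=0 FIRE
t=7: input=4 -> V=20
t=8: input=4 -> V=0 FIRE
t=9: input=1 -> V=5
t=10: input=1 -> V=9
t=11: input=2 -> V=17
t=12: input=5 -> V=0 FIRE
t=13: input=3 -> V=15
t=14: input=1 -> V=17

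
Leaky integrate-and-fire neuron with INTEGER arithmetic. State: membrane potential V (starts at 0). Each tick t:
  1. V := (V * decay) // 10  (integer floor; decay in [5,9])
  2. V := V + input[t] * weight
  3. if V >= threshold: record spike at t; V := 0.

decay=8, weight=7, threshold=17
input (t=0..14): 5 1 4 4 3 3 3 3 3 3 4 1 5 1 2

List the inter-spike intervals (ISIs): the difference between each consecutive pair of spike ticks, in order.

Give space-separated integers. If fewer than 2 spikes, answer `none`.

Answer: 2 1 1 1 1 1 1 1 1 2 2

Derivation:
t=0: input=5 -> V=0 FIRE
t=1: input=1 -> V=7
t=2: input=4 -> V=0 FIRE
t=3: input=4 -> V=0 FIRE
t=4: input=3 -> V=0 FIRE
t=5: input=3 -> V=0 FIRE
t=6: input=3 -> V=0 FIRE
t=7: input=3 -> V=0 FIRE
t=8: input=3 -> V=0 FIRE
t=9: input=3 -> V=0 FIRE
t=10: input=4 -> V=0 FIRE
t=11: input=1 -> V=7
t=12: input=5 -> V=0 FIRE
t=13: input=1 -> V=7
t=14: input=2 -> V=0 FIRE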